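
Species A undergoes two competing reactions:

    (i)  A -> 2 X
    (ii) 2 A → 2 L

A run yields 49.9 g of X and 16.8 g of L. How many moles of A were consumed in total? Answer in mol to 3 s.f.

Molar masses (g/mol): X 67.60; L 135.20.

n(X) = 49.9 / 67.60 = 0.7382 mol
n(L) = 16.8 / 135.20 = 0.1243 mol
n(A) via (i) = (1/2)×0.7382 = 0.3691 mol
n(A) via (ii) = (2/2)×0.1243 = 0.1243 mol
total n(A) = 0.3691 + 0.1243 = 0.4934 mol

0.493 mol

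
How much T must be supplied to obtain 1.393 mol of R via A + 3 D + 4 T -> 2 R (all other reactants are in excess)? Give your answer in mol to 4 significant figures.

n(R) = 1.393 mol
n(T) = (4/2) × 1.393 = 2.786 mol

2.786 mol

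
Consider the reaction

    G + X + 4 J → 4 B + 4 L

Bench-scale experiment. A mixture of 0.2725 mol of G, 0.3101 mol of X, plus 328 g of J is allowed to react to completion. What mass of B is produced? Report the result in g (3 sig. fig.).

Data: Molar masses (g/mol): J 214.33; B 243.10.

n(G) = 0.2725 mol
n(X) = 0.3101 mol
n(J) = 328.0 / 214.33 = 1.530 mol
n/ν for G = 0.2725/1 = 0.2725
n/ν for X = 0.3101/1 = 0.3101
n/ν for J = 1.530/4 = 0.3825
Smallest n/ν is G → limiting reagent.
n(B) = (4/1) × 0.2725 = 1.090 mol
mass = 1.090 × 243.10 = 265.0 g

265 g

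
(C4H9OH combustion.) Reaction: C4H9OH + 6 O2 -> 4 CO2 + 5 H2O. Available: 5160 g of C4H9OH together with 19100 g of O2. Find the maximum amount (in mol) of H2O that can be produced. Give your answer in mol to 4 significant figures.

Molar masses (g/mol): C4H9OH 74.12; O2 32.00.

n(C4H9OH) = 5160 / 74.12 = 69.62 mol
n(O2) = 19100 / 32.00 = 596.9 mol
n/ν for C4H9OH = 69.62/1 = 69.62
n/ν for O2 = 596.9/6 = 99.48
Smallest n/ν is C4H9OH → limiting reagent.
n(H2O) = (5/1) × 69.62 = 348.1 mol

348.1 mol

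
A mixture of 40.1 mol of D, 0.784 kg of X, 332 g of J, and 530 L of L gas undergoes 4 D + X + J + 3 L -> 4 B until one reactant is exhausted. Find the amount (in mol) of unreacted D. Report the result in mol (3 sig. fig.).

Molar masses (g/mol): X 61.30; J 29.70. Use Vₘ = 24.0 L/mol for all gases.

10.7 mol

n(D) = 40.10 mol
n(X) = 0.7840×1000 / 61.30 = 12.79 mol
n(J) = 332.0 / 29.70 = 11.18 mol
n(L) = 530.0 / 24.0 = 22.08 mol
n/ν for D = 40.10/4 = 10.03
n/ν for X = 12.79/1 = 12.79
n/ν for J = 11.18/1 = 11.18
n/ν for L = 22.08/3 = 7.360
Smallest n/ν is L → limiting reagent.
D consumed = (4/3) × 22.08 = 29.44 mol
D remaining = 40.10 − 29.44 = 10.66 mol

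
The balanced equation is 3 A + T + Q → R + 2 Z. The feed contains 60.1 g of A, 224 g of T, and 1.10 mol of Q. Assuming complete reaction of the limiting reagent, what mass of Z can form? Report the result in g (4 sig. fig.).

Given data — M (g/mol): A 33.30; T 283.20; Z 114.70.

138.0 g

n(A) = 60.10 / 33.30 = 1.805 mol
n(T) = 224.0 / 283.20 = 0.7910 mol
n(Q) = 1.100 mol
n/ν for A = 1.805/3 = 0.6017
n/ν for T = 0.7910/1 = 0.7910
n/ν for Q = 1.100/1 = 1.100
Smallest n/ν is A → limiting reagent.
n(Z) = (2/3) × 1.805 = 1.203 mol
mass = 1.203 × 114.70 = 138.0 g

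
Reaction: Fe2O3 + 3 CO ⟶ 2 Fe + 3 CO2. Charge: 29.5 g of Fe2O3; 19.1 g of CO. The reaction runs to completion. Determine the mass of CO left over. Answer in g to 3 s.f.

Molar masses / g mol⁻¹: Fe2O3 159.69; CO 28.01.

n(Fe2O3) = 29.50 / 159.69 = 0.1847 mol
n(CO) = 19.10 / 28.01 = 0.6819 mol
n/ν for Fe2O3 = 0.1847/1 = 0.1847
n/ν for CO = 0.6819/3 = 0.2273
Smallest n/ν is Fe2O3 → limiting reagent.
CO consumed = (3/1) × 0.1847 = 0.5541 mol
CO remaining = 0.6819 − 0.5541 = 0.1278 mol
mass = 0.1278 × 28.01 = 3.580 g

3.58 g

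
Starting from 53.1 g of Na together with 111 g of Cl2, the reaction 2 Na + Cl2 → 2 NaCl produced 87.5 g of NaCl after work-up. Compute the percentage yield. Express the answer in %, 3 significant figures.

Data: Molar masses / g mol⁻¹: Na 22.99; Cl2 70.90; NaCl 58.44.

n(Na) = 53.10 / 22.99 = 2.310 mol
n(Cl2) = 111.0 / 70.90 = 1.566 mol
n/ν for Na = 2.310/2 = 1.155
n/ν for Cl2 = 1.566/1 = 1.566
Smallest n/ν is Na → limiting reagent.
theoretical n(NaCl) = (2/2) × 2.310 = 2.310 mol → 135.0 g
% yield = 87.5 / 135.0 × 100 = 64.81 %

64.8 %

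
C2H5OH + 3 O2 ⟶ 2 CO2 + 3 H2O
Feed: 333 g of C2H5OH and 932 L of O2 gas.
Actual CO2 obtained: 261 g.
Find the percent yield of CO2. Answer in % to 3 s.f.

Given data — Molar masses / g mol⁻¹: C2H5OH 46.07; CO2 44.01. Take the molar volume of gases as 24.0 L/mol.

41.0 %

n(C2H5OH) = 333.0 / 46.07 = 7.228 mol
n(O2) = 932.0 / 24.0 = 38.83 mol
n/ν → C2H5OH: 7.228, O2: 12.94; C2H5OH is limiting.
theoretical n(CO2) = (2/1) × 7.228 = 14.46 mol → 636.4 g
% yield = 261 / 636.4 × 100 = 41.01 %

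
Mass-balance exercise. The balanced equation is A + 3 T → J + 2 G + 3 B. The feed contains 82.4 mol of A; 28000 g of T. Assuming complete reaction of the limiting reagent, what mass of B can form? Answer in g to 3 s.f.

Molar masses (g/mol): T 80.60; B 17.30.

n(A) = 82.40 mol
n(T) = 28000 / 80.60 = 347.4 mol
n/ν → A: 82.40, T: 115.8; A is limiting.
n(B) = (3/1) × 82.40 = 247.2 mol
mass = 247.2 × 17.30 = 4277 g

4280 g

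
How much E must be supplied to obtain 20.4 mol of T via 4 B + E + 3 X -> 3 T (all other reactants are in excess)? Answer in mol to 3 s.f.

n(T) = 20.40 mol
n(E) = (1/3) × 20.40 = 6.800 mol

6.80 mol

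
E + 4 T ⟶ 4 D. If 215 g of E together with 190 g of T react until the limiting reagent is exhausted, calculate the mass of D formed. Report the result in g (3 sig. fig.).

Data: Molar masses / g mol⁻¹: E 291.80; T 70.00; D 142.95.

n(E) = 215.0 / 291.80 = 0.7368 mol
n(T) = 190.0 / 70.00 = 2.714 mol
n/ν → E: 0.7368, T: 0.6785; T is limiting.
n(D) = (4/4) × 2.714 = 2.714 mol
mass = 2.714 × 142.95 = 388.0 g

388 g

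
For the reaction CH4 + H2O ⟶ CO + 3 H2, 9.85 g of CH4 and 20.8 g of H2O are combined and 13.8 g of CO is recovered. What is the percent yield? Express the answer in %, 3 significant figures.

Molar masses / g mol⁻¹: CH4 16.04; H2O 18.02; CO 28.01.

80.2 %

n(CH4) = 9.850 / 16.04 = 0.6141 mol
n(H2O) = 20.80 / 18.02 = 1.154 mol
n/ν for CH4 = 0.6141/1 = 0.6141
n/ν for H2O = 1.154/1 = 1.154
Smallest n/ν is CH4 → limiting reagent.
theoretical n(CO) = (1/1) × 0.6141 = 0.6141 mol → 17.20 g
% yield = 13.8 / 17.20 × 100 = 80.23 %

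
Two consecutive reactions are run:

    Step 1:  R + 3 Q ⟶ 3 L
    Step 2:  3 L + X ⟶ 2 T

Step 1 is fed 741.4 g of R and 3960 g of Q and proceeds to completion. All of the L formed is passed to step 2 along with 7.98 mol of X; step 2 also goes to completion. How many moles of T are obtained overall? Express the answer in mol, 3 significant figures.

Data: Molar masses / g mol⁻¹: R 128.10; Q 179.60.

11.6 mol

Step 1:
n(R) = 741.4 / 128.10 = 5.788 mol
n(Q) = 3960 / 179.60 = 22.05 mol
n/ν for R = 5.788/1 = 5.788
n/ν for Q = 22.05/3 = 7.350
Smallest n/ν is R → limiting reagent.
n(L) produced = (3/1) × 5.788 = 17.36 mol
Step 2:
n(L) available = 17.36 mol
n(X) = 7.980 mol
n/ν for L = 17.36/3 = 5.787
n/ν for X = 7.980/1 = 7.980
Smallest n/ν is L → limiting reagent.
n(T) = (2/3) × 17.36 = 11.57 mol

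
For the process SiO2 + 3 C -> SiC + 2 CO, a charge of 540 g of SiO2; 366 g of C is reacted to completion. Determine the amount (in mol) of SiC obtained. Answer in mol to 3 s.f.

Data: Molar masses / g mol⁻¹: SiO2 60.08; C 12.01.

n(SiO2) = 540.0 / 60.08 = 8.988 mol
n(C) = 366.0 / 12.01 = 30.47 mol
n/ν for SiO2 = 8.988/1 = 8.988
n/ν for C = 30.47/3 = 10.16
Smallest n/ν is SiO2 → limiting reagent.
n(SiC) = (1/1) × 8.988 = 8.988 mol

8.99 mol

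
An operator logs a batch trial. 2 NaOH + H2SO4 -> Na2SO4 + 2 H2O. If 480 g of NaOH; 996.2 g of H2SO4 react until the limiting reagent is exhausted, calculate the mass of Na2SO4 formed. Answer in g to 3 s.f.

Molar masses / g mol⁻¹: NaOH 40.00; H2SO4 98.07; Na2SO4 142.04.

852 g

n(NaOH) = 480.0 / 40.00 = 12.00 mol
n(H2SO4) = 996.2 / 98.07 = 10.16 mol
n/ν for NaOH = 12.00/2 = 6.000
n/ν for H2SO4 = 10.16/1 = 10.16
Smallest n/ν is NaOH → limiting reagent.
n(Na2SO4) = (1/2) × 12.00 = 6.000 mol
mass = 6.000 × 142.04 = 852.2 g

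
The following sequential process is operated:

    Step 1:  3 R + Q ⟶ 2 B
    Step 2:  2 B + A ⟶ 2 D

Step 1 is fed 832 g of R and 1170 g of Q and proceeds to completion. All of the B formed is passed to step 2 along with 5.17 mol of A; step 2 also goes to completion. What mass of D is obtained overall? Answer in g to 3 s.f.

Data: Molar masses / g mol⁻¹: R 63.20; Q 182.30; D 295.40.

2590 g

Step 1:
n(R) = 832.0 / 63.20 = 13.16 mol
n(Q) = 1170 / 182.30 = 6.418 mol
n/ν for R = 13.16/3 = 4.387
n/ν for Q = 6.418/1 = 6.418
Smallest n/ν is R → limiting reagent.
n(B) produced = (2/3) × 13.16 = 8.773 mol
Step 2:
n(B) available = 8.773 mol
n(A) = 5.170 mol
n/ν for B = 8.773/2 = 4.387
n/ν for A = 5.170/1 = 5.170
Smallest n/ν is B → limiting reagent.
n(D) = (2/2) × 8.773 = 8.773 mol
mass = 8.773 × 295.40 = 2592 g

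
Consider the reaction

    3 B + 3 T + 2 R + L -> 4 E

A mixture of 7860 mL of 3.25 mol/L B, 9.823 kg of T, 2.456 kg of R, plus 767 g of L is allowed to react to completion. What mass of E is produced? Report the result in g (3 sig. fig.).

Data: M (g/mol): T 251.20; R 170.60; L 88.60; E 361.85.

10400 g

n(B) = 3.25 × 7860/1000 = 25.55 mol
n(T) = 9.823×1000 / 251.20 = 39.10 mol
n(R) = 2.456×1000 / 170.60 = 14.40 mol
n(L) = 767.0 / 88.60 = 8.657 mol
n/ν for B = 25.55/3 = 8.517
n/ν for T = 39.10/3 = 13.03
n/ν for R = 14.40/2 = 7.200
n/ν for L = 8.657/1 = 8.657
Smallest n/ν is R → limiting reagent.
n(E) = (4/2) × 14.40 = 28.80 mol
mass = 28.80 × 361.85 = 10420 g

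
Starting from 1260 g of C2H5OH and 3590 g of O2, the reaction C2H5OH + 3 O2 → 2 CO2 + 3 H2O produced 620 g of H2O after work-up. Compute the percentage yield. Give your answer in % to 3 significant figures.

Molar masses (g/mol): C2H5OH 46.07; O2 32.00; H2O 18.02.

n(C2H5OH) = 1260 / 46.07 = 27.35 mol
n(O2) = 3590 / 32.00 = 112.2 mol
n/ν for C2H5OH = 27.35/1 = 27.35
n/ν for O2 = 112.2/3 = 37.40
Smallest n/ν is C2H5OH → limiting reagent.
theoretical n(H2O) = (3/1) × 27.35 = 82.05 mol → 1479 g
% yield = 620 / 1479 × 100 = 41.92 %

41.9 %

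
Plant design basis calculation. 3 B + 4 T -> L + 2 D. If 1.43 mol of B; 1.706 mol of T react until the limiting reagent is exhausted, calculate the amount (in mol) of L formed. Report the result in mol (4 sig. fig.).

n(B) = 1.430 mol
n(T) = 1.706 mol
n/ν for B = 1.430/3 = 0.4767
n/ν for T = 1.706/4 = 0.4265
Smallest n/ν is T → limiting reagent.
n(L) = (1/4) × 1.706 = 0.4265 mol

0.4265 mol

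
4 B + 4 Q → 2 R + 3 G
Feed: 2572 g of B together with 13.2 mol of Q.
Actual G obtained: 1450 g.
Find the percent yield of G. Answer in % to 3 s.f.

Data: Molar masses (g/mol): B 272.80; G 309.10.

66.3 %

n(B) = 2572 / 272.80 = 9.428 mol
n(Q) = 13.20 mol
n/ν → B: 2.357, Q: 3.300; B is limiting.
theoretical n(G) = (3/4) × 9.428 = 7.071 mol → 2186 g
% yield = 1450 / 2186 × 100 = 66.33 %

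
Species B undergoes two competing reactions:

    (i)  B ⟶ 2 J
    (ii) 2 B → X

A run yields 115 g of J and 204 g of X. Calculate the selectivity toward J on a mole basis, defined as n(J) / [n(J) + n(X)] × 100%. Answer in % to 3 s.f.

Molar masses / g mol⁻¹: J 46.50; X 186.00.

n(J) = 115 / 46.50 = 2.473 mol
n(X) = 204 / 186.00 = 1.097 mol
selectivity = 2.473/(2.473+1.097) × 100 = 69.27 %

69.3 %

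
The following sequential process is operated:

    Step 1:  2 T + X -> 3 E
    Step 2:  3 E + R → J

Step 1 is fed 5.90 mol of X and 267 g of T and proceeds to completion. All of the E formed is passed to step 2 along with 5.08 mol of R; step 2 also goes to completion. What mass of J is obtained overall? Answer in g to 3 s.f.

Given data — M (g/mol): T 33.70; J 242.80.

962 g

Step 1:
n(X) = 5.900 mol
n(T) = 267.0 / 33.70 = 7.923 mol
n/ν for X = 5.900/1 = 5.900
n/ν for T = 7.923/2 = 3.962
Smallest n/ν is T → limiting reagent.
n(E) produced = (3/2) × 7.923 = 11.88 mol
Step 2:
n(E) available = 11.88 mol
n(R) = 5.080 mol
n/ν for E = 11.88/3 = 3.960
n/ν for R = 5.080/1 = 5.080
Smallest n/ν is E → limiting reagent.
n(J) = (1/3) × 11.88 = 3.960 mol
mass = 3.960 × 242.80 = 961.5 g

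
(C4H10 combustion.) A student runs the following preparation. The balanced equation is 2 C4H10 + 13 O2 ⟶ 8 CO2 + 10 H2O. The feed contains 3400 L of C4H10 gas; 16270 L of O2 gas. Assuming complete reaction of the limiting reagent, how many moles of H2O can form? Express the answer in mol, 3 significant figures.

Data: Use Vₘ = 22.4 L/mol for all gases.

n(C4H10) = 3400 / 22.4 = 151.8 mol
n(O2) = 16270 / 22.4 = 726.3 mol
n/ν for C4H10 = 151.8/2 = 75.90
n/ν for O2 = 726.3/13 = 55.87
Smallest n/ν is O2 → limiting reagent.
n(H2O) = (10/13) × 726.3 = 558.7 mol

559 mol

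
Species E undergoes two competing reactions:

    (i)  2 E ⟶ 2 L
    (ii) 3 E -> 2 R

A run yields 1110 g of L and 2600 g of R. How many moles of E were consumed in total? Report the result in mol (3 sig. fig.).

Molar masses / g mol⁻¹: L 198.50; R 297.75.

n(L) = 1110 / 198.50 = 5.592 mol
n(R) = 2600 / 297.75 = 8.732 mol
n(E) via (i) = (2/2)×5.592 = 5.592 mol
n(E) via (ii) = (3/2)×8.732 = 13.10 mol
total n(E) = 5.592 + 13.10 = 18.69 mol

18.7 mol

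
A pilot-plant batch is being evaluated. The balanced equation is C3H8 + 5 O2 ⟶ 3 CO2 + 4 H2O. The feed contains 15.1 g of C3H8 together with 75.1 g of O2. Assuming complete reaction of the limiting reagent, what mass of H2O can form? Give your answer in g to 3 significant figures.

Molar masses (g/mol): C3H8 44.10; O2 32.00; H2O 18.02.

24.7 g

n(C3H8) = 15.10 / 44.10 = 0.3424 mol
n(O2) = 75.10 / 32.00 = 2.347 mol
n/ν for C3H8 = 0.3424/1 = 0.3424
n/ν for O2 = 2.347/5 = 0.4694
Smallest n/ν is C3H8 → limiting reagent.
n(H2O) = (4/1) × 0.3424 = 1.370 mol
mass = 1.370 × 18.02 = 24.69 g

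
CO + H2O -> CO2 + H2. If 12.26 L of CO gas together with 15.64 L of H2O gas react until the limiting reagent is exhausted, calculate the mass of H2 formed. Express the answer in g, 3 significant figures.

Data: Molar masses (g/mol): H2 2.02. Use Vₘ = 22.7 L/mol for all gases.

n(CO) = 12.26 / 22.7 = 0.5401 mol
n(H2O) = 15.64 / 22.7 = 0.6890 mol
n/ν for CO = 0.5401/1 = 0.5401
n/ν for H2O = 0.6890/1 = 0.6890
Smallest n/ν is CO → limiting reagent.
n(H2) = (1/1) × 0.5401 = 0.5401 mol
mass = 0.5401 × 2.02 = 1.091 g

1.09 g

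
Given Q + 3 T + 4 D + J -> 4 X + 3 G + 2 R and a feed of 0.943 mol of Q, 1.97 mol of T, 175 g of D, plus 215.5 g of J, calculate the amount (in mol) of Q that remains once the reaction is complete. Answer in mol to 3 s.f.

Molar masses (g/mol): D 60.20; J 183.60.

0.286 mol

n(Q) = 0.9430 mol
n(T) = 1.970 mol
n(D) = 175.0 / 60.20 = 2.907 mol
n(J) = 215.5 / 183.60 = 1.174 mol
n/ν for Q = 0.9430/1 = 0.9430
n/ν for T = 1.970/3 = 0.6567
n/ν for D = 2.907/4 = 0.7268
n/ν for J = 1.174/1 = 1.174
Smallest n/ν is T → limiting reagent.
Q consumed = (1/3) × 1.970 = 0.6567 mol
Q remaining = 0.9430 − 0.6567 = 0.2863 mol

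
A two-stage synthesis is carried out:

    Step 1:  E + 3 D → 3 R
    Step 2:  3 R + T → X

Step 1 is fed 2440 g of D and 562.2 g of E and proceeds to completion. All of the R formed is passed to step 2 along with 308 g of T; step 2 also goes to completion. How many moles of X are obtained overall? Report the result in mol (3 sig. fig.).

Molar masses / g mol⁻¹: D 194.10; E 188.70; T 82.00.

2.98 mol

Step 1:
n(D) = 2440 / 194.10 = 12.57 mol
n(E) = 562.2 / 188.70 = 2.979 mol
n/ν for D = 12.57/3 = 4.190
n/ν for E = 2.979/1 = 2.979
Smallest n/ν is E → limiting reagent.
n(R) produced = (3/1) × 2.979 = 8.937 mol
Step 2:
n(R) available = 8.937 mol
n(T) = 308.0 / 82.00 = 3.756 mol
n/ν for R = 8.937/3 = 2.979
n/ν for T = 3.756/1 = 3.756
Smallest n/ν is R → limiting reagent.
n(X) = (1/3) × 8.937 = 2.979 mol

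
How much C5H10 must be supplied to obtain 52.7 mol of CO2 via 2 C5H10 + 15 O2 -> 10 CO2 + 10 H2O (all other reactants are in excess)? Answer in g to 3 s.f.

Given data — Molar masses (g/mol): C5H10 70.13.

739 g

n(CO2) = 52.70 mol
n(C5H10) = (2/10) × 52.70 = 10.54 mol
mass = 10.54 × 70.13 = 739.2 g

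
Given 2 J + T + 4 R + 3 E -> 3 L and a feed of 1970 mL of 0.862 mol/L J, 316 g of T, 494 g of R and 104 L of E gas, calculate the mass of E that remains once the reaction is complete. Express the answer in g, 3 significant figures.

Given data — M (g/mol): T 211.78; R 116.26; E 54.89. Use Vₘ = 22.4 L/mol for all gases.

n(J) = 0.862 × 1970/1000 = 1.698 mol
n(T) = 316.0 / 211.78 = 1.492 mol
n(R) = 494.0 / 116.26 = 4.249 mol
n(E) = 104.0 / 22.4 = 4.643 mol
n/ν for J = 1.698/2 = 0.8490
n/ν for T = 1.492/1 = 1.492
n/ν for R = 4.249/4 = 1.062
n/ν for E = 4.643/3 = 1.548
Smallest n/ν is J → limiting reagent.
E consumed = (3/2) × 1.698 = 2.547 mol
E remaining = 4.643 − 2.547 = 2.096 mol
mass = 2.096 × 54.89 = 115.0 g

115 g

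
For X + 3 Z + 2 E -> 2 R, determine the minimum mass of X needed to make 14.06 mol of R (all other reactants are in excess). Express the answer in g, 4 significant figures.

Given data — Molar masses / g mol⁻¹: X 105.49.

n(R) = 14.06 mol
n(X) = (1/2) × 14.06 = 7.030 mol
mass = 7.030 × 105.49 = 741.6 g

741.6 g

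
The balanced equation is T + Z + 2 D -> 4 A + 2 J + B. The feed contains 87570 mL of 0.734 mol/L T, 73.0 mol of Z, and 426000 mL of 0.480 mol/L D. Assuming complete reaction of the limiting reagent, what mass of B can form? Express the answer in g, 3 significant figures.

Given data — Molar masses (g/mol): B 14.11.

907 g

n(T) = 0.734 × 87570/1000 = 64.28 mol
n(Z) = 73.00 mol
n(D) = 0.480 × 426000/1000 = 204.5 mol
n/ν for T = 64.28/1 = 64.28
n/ν for Z = 73.00/1 = 73.00
n/ν for D = 204.5/2 = 102.3
Smallest n/ν is T → limiting reagent.
n(B) = (1/1) × 64.28 = 64.28 mol
mass = 64.28 × 14.11 = 907.0 g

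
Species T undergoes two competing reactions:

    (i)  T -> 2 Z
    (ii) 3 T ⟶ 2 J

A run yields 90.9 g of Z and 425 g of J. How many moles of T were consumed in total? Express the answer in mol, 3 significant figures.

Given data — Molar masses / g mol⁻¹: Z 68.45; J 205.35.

3.77 mol

n(Z) = 90.9 / 68.45 = 1.328 mol
n(J) = 425 / 205.35 = 2.070 mol
n(T) via (i) = (1/2)×1.328 = 0.6640 mol
n(T) via (ii) = (3/2)×2.070 = 3.105 mol
total n(T) = 0.6640 + 3.105 = 3.769 mol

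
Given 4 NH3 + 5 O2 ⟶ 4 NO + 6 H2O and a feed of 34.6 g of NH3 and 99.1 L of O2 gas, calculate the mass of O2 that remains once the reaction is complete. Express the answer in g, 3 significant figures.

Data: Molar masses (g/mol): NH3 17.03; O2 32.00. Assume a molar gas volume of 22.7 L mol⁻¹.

n(NH3) = 34.60 / 17.03 = 2.032 mol
n(O2) = 99.10 / 22.7 = 4.366 mol
n/ν for NH3 = 2.032/4 = 0.5080
n/ν for O2 = 4.366/5 = 0.8732
Smallest n/ν is NH3 → limiting reagent.
O2 consumed = (5/4) × 2.032 = 2.540 mol
O2 remaining = 4.366 − 2.540 = 1.826 mol
mass = 1.826 × 32.00 = 58.43 g

58.4 g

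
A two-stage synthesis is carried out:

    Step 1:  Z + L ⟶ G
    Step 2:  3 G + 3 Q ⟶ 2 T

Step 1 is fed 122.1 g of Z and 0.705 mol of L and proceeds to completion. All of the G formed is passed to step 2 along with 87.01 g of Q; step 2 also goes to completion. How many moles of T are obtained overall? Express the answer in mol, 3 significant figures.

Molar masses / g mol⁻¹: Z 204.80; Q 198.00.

Step 1:
n(Z) = 122.1 / 204.80 = 0.5962 mol
n(L) = 0.7050 mol
n/ν for Z = 0.5962/1 = 0.5962
n/ν for L = 0.7050/1 = 0.7050
Smallest n/ν is Z → limiting reagent.
n(G) produced = (1/1) × 0.5962 = 0.5962 mol
Step 2:
n(G) available = 0.5962 mol
n(Q) = 87.01 / 198.00 = 0.4394 mol
n/ν for G = 0.5962/3 = 0.1987
n/ν for Q = 0.4394/3 = 0.1465
Smallest n/ν is Q → limiting reagent.
n(T) = (2/3) × 0.4394 = 0.2929 mol

0.293 mol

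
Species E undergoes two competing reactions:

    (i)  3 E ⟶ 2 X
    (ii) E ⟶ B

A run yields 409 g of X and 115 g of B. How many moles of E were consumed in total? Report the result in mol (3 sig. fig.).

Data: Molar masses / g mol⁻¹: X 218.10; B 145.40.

3.60 mol

n(X) = 409 / 218.10 = 1.875 mol
n(B) = 115 / 145.40 = 0.7909 mol
n(E) via (i) = (3/2)×1.875 = 2.813 mol
n(E) via (ii) = (1/1)×0.7909 = 0.7909 mol
total n(E) = 2.813 + 0.7909 = 3.604 mol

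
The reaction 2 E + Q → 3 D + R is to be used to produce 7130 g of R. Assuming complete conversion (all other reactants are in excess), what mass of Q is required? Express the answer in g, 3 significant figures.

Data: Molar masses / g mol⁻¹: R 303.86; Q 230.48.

5410 g

n(R) = 7130 / 303.86 = 23.46 mol
n(Q) = (1/1) × 23.46 = 23.46 mol
mass = 23.46 × 230.48 = 5407 g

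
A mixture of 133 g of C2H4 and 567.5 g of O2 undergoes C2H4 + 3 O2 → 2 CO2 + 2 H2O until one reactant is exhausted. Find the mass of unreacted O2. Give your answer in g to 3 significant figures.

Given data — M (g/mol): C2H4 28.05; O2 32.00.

112 g

n(C2H4) = 133.0 / 28.05 = 4.742 mol
n(O2) = 567.5 / 32.00 = 17.73 mol
n/ν for C2H4 = 4.742/1 = 4.742
n/ν for O2 = 17.73/3 = 5.910
Smallest n/ν is C2H4 → limiting reagent.
O2 consumed = (3/1) × 4.742 = 14.23 mol
O2 remaining = 17.73 − 14.23 = 3.500 mol
mass = 3.500 × 32.00 = 112.0 g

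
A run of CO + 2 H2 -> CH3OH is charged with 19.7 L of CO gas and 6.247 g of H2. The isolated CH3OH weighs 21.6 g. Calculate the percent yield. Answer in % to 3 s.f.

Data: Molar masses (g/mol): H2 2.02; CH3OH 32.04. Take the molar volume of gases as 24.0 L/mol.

n(CO) = 19.70 / 24.0 = 0.8208 mol
n(H2) = 6.247 / 2.02 = 3.093 mol
n/ν → CO: 0.8208, H2: 1.547; CO is limiting.
theoretical n(CH3OH) = (1/1) × 0.8208 = 0.8208 mol → 26.30 g
% yield = 21.6 / 26.30 × 100 = 82.13 %

82.1 %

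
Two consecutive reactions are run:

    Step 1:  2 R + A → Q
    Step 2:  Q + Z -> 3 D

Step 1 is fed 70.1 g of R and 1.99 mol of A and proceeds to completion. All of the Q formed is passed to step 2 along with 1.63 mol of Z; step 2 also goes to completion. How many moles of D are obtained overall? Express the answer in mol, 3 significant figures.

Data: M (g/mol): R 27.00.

3.89 mol

Step 1:
n(R) = 70.10 / 27.00 = 2.596 mol
n(A) = 1.990 mol
n/ν → R: 1.298, A: 1.990; R is limiting.
n(Q) produced = (1/2) × 2.596 = 1.298 mol
Step 2:
n(Q) available = 1.298 mol
n(Z) = 1.630 mol
n/ν → Q: 1.298, Z: 1.630; Q is limiting.
n(D) = (3/1) × 1.298 = 3.894 mol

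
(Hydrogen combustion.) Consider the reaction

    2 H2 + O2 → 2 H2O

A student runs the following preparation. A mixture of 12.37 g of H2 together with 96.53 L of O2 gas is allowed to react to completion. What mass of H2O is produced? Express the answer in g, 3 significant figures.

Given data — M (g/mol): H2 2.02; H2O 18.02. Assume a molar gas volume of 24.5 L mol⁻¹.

110 g

n(H2) = 12.37 / 2.02 = 6.124 mol
n(O2) = 96.53 / 24.5 = 3.940 mol
n/ν → H2: 3.062, O2: 3.940; H2 is limiting.
n(H2O) = (2/2) × 6.124 = 6.124 mol
mass = 6.124 × 18.02 = 110.4 g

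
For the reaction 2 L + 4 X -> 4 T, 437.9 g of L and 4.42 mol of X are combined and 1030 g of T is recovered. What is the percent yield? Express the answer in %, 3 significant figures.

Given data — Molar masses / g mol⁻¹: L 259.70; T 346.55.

n(L) = 437.9 / 259.70 = 1.686 mol
n(X) = 4.420 mol
n/ν → L: 0.8430, X: 1.105; L is limiting.
theoretical n(T) = (4/2) × 1.686 = 3.372 mol → 1169 g
% yield = 1030 / 1169 × 100 = 88.11 %

88.1 %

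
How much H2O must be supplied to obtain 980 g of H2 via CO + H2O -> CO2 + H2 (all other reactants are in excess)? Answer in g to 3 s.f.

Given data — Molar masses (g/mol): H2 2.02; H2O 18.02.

n(H2) = 980 / 2.02 = 485.1 mol
n(H2O) = (1/1) × 485.1 = 485.1 mol
mass = 485.1 × 18.02 = 8742 g

8740 g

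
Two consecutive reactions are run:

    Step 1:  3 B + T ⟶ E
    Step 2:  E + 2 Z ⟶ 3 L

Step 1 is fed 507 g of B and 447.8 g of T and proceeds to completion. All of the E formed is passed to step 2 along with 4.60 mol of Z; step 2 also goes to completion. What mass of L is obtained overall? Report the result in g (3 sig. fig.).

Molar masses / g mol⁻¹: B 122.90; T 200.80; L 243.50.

Step 1:
n(B) = 507.0 / 122.90 = 4.125 mol
n(T) = 447.8 / 200.80 = 2.230 mol
n/ν for B = 4.125/3 = 1.375
n/ν for T = 2.230/1 = 2.230
Smallest n/ν is B → limiting reagent.
n(E) produced = (1/3) × 4.125 = 1.375 mol
Step 2:
n(E) available = 1.375 mol
n(Z) = 4.600 mol
n/ν for E = 1.375/1 = 1.375
n/ν for Z = 4.600/2 = 2.300
Smallest n/ν is E → limiting reagent.
n(L) = (3/1) × 1.375 = 4.125 mol
mass = 4.125 × 243.50 = 1004 g

1000 g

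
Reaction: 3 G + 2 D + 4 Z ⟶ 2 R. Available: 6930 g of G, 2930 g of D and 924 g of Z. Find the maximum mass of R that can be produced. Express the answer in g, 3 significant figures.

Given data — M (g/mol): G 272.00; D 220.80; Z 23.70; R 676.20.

8970 g

n(G) = 6930 / 272.00 = 25.48 mol
n(D) = 2930 / 220.80 = 13.27 mol
n(Z) = 924.0 / 23.70 = 38.99 mol
n/ν for G = 25.48/3 = 8.493
n/ν for D = 13.27/2 = 6.635
n/ν for Z = 38.99/4 = 9.748
Smallest n/ν is D → limiting reagent.
n(R) = (2/2) × 13.27 = 13.27 mol
mass = 13.27 × 676.20 = 8973 g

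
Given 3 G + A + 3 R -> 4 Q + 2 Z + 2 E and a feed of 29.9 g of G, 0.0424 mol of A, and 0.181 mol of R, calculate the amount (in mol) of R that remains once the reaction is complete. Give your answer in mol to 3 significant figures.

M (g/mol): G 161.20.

0.0538 mol

n(G) = 29.90 / 161.20 = 0.1855 mol
n(A) = 0.04240 mol
n(R) = 0.1810 mol
n/ν → G: 0.06183, A: 0.04240, R: 0.06033; A is limiting.
R consumed = (3/1) × 0.04240 = 0.1272 mol
R remaining = 0.1810 − 0.1272 = 0.05380 mol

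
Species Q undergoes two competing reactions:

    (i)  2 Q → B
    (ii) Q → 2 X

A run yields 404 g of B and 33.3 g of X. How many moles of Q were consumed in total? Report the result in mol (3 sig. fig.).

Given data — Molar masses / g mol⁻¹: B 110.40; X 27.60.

n(B) = 404 / 110.40 = 3.659 mol
n(X) = 33.3 / 27.60 = 1.207 mol
n(Q) via (i) = (2/1)×3.659 = 7.318 mol
n(Q) via (ii) = (1/2)×1.207 = 0.6035 mol
total n(Q) = 7.318 + 0.6035 = 7.922 mol

7.92 mol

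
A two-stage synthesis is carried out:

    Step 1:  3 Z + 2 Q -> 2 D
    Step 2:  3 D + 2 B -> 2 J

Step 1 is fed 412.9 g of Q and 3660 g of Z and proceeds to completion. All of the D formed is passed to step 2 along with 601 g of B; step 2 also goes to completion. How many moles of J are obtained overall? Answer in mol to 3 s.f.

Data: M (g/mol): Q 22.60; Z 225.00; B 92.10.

6.53 mol

Step 1:
n(Q) = 412.9 / 22.60 = 18.27 mol
n(Z) = 3660 / 225.00 = 16.27 mol
n/ν for Q = 18.27/2 = 9.135
n/ν for Z = 16.27/3 = 5.423
Smallest n/ν is Z → limiting reagent.
n(D) produced = (2/3) × 16.27 = 10.85 mol
Step 2:
n(D) available = 10.85 mol
n(B) = 601.0 / 92.10 = 6.526 mol
n/ν for D = 10.85/3 = 3.617
n/ν for B = 6.526/2 = 3.263
Smallest n/ν is B → limiting reagent.
n(J) = (2/2) × 6.526 = 6.526 mol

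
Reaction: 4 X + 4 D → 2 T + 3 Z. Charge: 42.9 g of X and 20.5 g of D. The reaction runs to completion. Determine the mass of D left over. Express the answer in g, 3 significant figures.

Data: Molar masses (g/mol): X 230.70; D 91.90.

n(X) = 42.90 / 230.70 = 0.1860 mol
n(D) = 20.50 / 91.90 = 0.2231 mol
n/ν for X = 0.1860/4 = 0.04650
n/ν for D = 0.2231/4 = 0.05578
Smallest n/ν is X → limiting reagent.
D consumed = (4/4) × 0.1860 = 0.1860 mol
D remaining = 0.2231 − 0.1860 = 0.03710 mol
mass = 0.03710 × 91.90 = 3.409 g

3.41 g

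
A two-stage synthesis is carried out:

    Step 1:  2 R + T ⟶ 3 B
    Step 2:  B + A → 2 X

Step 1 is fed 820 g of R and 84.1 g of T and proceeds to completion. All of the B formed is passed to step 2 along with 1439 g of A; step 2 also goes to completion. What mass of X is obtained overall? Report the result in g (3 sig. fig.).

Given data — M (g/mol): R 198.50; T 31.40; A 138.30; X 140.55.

Step 1:
n(R) = 820.0 / 198.50 = 4.131 mol
n(T) = 84.10 / 31.40 = 2.678 mol
n/ν → R: 2.066, T: 2.678; R is limiting.
n(B) produced = (3/2) × 4.131 = 6.197 mol
Step 2:
n(B) available = 6.197 mol
n(A) = 1439 / 138.30 = 10.40 mol
n/ν → B: 6.197, A: 10.40; B is limiting.
n(X) = (2/1) × 6.197 = 12.39 mol
mass = 12.39 × 140.55 = 1741 g

1740 g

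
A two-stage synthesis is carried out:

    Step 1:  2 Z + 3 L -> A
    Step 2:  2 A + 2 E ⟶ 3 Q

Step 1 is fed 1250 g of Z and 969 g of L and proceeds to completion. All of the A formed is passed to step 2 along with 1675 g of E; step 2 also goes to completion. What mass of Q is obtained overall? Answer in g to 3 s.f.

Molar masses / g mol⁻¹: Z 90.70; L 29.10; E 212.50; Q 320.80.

Step 1:
n(Z) = 1250 / 90.70 = 13.78 mol
n(L) = 969.0 / 29.10 = 33.30 mol
n/ν for Z = 13.78/2 = 6.890
n/ν for L = 33.30/3 = 11.10
Smallest n/ν is Z → limiting reagent.
n(A) produced = (1/2) × 13.78 = 6.890 mol
Step 2:
n(A) available = 6.890 mol
n(E) = 1675 / 212.50 = 7.882 mol
n/ν for A = 6.890/2 = 3.445
n/ν for E = 7.882/2 = 3.941
Smallest n/ν is A → limiting reagent.
n(Q) = (3/2) × 6.890 = 10.34 mol
mass = 10.34 × 320.80 = 3317 g

3320 g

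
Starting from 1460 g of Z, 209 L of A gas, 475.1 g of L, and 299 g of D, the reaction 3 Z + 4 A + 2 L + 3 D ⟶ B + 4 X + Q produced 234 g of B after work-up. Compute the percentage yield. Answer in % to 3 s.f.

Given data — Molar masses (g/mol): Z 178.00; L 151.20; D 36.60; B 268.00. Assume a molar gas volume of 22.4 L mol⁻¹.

n(Z) = 1460 / 178.00 = 8.202 mol
n(A) = 209.0 / 22.4 = 9.330 mol
n(L) = 475.1 / 151.20 = 3.142 mol
n(D) = 299.0 / 36.60 = 8.169 mol
n/ν → Z: 2.734, A: 2.333, L: 1.571, D: 2.723; L is limiting.
theoretical n(B) = (1/2) × 3.142 = 1.571 mol → 421.0 g
% yield = 234 / 421.0 × 100 = 55.58 %

55.6 %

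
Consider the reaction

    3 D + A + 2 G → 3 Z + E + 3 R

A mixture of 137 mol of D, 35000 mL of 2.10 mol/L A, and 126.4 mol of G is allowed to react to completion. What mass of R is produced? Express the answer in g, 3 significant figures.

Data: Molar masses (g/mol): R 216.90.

29700 g

n(D) = 137.0 mol
n(A) = 2.10 × 35000/1000 = 73.50 mol
n(G) = 126.4 mol
n/ν for D = 137.0/3 = 45.67
n/ν for A = 73.50/1 = 73.50
n/ν for G = 126.4/2 = 63.20
Smallest n/ν is D → limiting reagent.
n(R) = (3/3) × 137.0 = 137.0 mol
mass = 137.0 × 216.90 = 29720 g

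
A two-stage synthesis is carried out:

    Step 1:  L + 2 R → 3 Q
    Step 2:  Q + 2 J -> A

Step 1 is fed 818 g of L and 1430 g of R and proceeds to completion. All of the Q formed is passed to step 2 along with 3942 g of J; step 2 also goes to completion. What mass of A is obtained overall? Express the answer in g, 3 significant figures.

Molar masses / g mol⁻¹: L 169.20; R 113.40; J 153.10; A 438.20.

5640 g

Step 1:
n(L) = 818.0 / 169.20 = 4.835 mol
n(R) = 1430 / 113.40 = 12.61 mol
n/ν for L = 4.835/1 = 4.835
n/ν for R = 12.61/2 = 6.305
Smallest n/ν is L → limiting reagent.
n(Q) produced = (3/1) × 4.835 = 14.51 mol
Step 2:
n(Q) available = 14.51 mol
n(J) = 3942 / 153.10 = 25.75 mol
n/ν for Q = 14.51/1 = 14.51
n/ν for J = 25.75/2 = 12.88
Smallest n/ν is J → limiting reagent.
n(A) = (1/2) × 25.75 = 12.88 mol
mass = 12.88 × 438.20 = 5644 g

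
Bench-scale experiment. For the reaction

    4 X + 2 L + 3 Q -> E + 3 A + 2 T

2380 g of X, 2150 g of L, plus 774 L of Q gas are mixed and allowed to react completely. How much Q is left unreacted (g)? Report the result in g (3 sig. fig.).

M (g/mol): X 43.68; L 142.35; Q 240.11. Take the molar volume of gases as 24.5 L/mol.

n(X) = 2380 / 43.68 = 54.49 mol
n(L) = 2150 / 142.35 = 15.10 mol
n(Q) = 774.0 / 24.5 = 31.59 mol
n/ν → X: 13.62, L: 7.550, Q: 10.53; L is limiting.
Q consumed = (3/2) × 15.10 = 22.65 mol
Q remaining = 31.59 − 22.65 = 8.940 mol
mass = 8.940 × 240.11 = 2147 g

2150 g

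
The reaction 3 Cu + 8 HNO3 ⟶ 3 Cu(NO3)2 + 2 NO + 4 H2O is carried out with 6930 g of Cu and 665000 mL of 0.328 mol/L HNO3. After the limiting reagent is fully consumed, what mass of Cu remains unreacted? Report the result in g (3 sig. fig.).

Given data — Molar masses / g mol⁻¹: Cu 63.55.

n(Cu) = 6930 / 63.55 = 109.0 mol
n(HNO3) = 0.328 × 665000/1000 = 218.1 mol
n/ν for Cu = 109.0/3 = 36.33
n/ν for HNO3 = 218.1/8 = 27.26
Smallest n/ν is HNO3 → limiting reagent.
Cu consumed = (3/8) × 218.1 = 81.79 mol
Cu remaining = 109.0 − 81.79 = 27.21 mol
mass = 27.21 × 63.55 = 1729 g

1730 g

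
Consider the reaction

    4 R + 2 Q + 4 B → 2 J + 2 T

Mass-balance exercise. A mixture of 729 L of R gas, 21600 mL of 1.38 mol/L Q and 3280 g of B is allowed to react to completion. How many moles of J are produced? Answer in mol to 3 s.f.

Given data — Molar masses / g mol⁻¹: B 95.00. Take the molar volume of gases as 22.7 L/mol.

16.1 mol

n(R) = 729.0 / 22.7 = 32.11 mol
n(Q) = 1.38 × 21600/1000 = 29.81 mol
n(B) = 3280 / 95.00 = 34.53 mol
n/ν for R = 32.11/4 = 8.028
n/ν for Q = 29.81/2 = 14.91
n/ν for B = 34.53/4 = 8.633
Smallest n/ν is R → limiting reagent.
n(J) = (2/4) × 32.11 = 16.06 mol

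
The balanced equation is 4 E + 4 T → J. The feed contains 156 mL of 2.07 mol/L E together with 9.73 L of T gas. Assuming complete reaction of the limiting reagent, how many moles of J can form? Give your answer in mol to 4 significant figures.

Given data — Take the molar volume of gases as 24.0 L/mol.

n(E) = 2.07 × 156.0/1000 = 0.3229 mol
n(T) = 9.730 / 24.0 = 0.4054 mol
n/ν for E = 0.3229/4 = 0.08073
n/ν for T = 0.4054/4 = 0.1014
Smallest n/ν is E → limiting reagent.
n(J) = (1/4) × 0.3229 = 0.08073 mol

0.08073 mol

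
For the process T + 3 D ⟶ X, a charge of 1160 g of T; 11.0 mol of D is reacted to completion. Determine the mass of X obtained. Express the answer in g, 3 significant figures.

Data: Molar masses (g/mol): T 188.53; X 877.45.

n(T) = 1160 / 188.53 = 6.153 mol
n(D) = 11.00 mol
n/ν → T: 6.153, D: 3.667; D is limiting.
n(X) = (1/3) × 11.00 = 3.667 mol
mass = 3.667 × 877.45 = 3218 g

3220 g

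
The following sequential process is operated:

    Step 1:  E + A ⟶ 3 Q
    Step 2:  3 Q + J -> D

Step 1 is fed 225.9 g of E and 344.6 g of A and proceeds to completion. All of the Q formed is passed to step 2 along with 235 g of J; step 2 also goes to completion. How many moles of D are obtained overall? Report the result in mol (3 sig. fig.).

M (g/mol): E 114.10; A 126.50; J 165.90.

Step 1:
n(E) = 225.9 / 114.10 = 1.980 mol
n(A) = 344.6 / 126.50 = 2.724 mol
n/ν for E = 1.980/1 = 1.980
n/ν for A = 2.724/1 = 2.724
Smallest n/ν is E → limiting reagent.
n(Q) produced = (3/1) × 1.980 = 5.940 mol
Step 2:
n(Q) available = 5.940 mol
n(J) = 235.0 / 165.90 = 1.417 mol
n/ν for Q = 5.940/3 = 1.980
n/ν for J = 1.417/1 = 1.417
Smallest n/ν is J → limiting reagent.
n(D) = (1/1) × 1.417 = 1.417 mol

1.42 mol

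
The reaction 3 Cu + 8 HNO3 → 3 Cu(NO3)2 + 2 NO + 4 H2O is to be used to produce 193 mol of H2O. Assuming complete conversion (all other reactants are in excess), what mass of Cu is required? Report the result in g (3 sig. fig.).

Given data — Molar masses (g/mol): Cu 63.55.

9200 g

n(H2O) = 193.0 mol
n(Cu) = (3/4) × 193.0 = 144.8 mol
mass = 144.8 × 63.55 = 9202 g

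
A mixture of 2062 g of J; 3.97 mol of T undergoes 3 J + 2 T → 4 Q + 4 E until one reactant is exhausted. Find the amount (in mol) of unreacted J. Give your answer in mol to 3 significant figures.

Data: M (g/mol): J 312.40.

0.646 mol

n(J) = 2062 / 312.40 = 6.601 mol
n(T) = 3.970 mol
n/ν for J = 6.601/3 = 2.200
n/ν for T = 3.970/2 = 1.985
Smallest n/ν is T → limiting reagent.
J consumed = (3/2) × 3.970 = 5.955 mol
J remaining = 6.601 − 5.955 = 0.6460 mol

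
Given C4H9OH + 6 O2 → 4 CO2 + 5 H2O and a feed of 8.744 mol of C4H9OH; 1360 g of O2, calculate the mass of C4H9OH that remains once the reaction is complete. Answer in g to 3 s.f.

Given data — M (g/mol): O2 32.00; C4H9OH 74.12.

123 g

n(C4H9OH) = 8.744 mol
n(O2) = 1360 / 32.00 = 42.50 mol
n/ν for C4H9OH = 8.744/1 = 8.744
n/ν for O2 = 42.50/6 = 7.083
Smallest n/ν is O2 → limiting reagent.
C4H9OH consumed = (1/6) × 42.50 = 7.083 mol
C4H9OH remaining = 8.744 − 7.083 = 1.661 mol
mass = 1.661 × 74.12 = 123.1 g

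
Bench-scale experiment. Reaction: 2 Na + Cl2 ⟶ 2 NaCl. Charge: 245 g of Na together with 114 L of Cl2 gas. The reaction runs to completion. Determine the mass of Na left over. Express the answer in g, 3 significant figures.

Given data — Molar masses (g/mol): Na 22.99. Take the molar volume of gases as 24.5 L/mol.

31.1 g

n(Na) = 245.0 / 22.99 = 10.66 mol
n(Cl2) = 114.0 / 24.5 = 4.653 mol
n/ν for Na = 10.66/2 = 5.330
n/ν for Cl2 = 4.653/1 = 4.653
Smallest n/ν is Cl2 → limiting reagent.
Na consumed = (2/1) × 4.653 = 9.306 mol
Na remaining = 10.66 − 9.306 = 1.354 mol
mass = 1.354 × 22.99 = 31.13 g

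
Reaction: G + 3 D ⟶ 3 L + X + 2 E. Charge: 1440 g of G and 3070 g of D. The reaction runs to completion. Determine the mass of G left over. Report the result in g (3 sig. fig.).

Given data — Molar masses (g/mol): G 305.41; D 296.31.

385 g

n(G) = 1440 / 305.41 = 4.715 mol
n(D) = 3070 / 296.31 = 10.36 mol
n/ν for G = 4.715/1 = 4.715
n/ν for D = 10.36/3 = 3.453
Smallest n/ν is D → limiting reagent.
G consumed = (1/3) × 10.36 = 3.453 mol
G remaining = 4.715 − 3.453 = 1.262 mol
mass = 1.262 × 305.41 = 385.4 g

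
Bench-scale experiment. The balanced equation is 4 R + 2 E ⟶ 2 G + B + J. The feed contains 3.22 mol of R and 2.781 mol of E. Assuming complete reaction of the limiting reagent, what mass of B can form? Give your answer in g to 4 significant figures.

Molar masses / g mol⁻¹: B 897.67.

722.6 g

n(R) = 3.220 mol
n(E) = 2.781 mol
n/ν for R = 3.220/4 = 0.8050
n/ν for E = 2.781/2 = 1.391
Smallest n/ν is R → limiting reagent.
n(B) = (1/4) × 3.220 = 0.8050 mol
mass = 0.8050 × 897.67 = 722.6 g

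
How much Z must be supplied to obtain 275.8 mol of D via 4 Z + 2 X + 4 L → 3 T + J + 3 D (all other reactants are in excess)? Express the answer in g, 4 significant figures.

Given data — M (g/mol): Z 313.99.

115500 g

n(D) = 275.8 mol
n(Z) = (4/3) × 275.8 = 367.7 mol
mass = 367.7 × 313.99 = 115500 g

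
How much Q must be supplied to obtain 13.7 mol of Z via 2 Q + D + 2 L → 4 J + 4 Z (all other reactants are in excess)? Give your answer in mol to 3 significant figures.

6.85 mol

n(Z) = 13.70 mol
n(Q) = (2/4) × 13.70 = 6.850 mol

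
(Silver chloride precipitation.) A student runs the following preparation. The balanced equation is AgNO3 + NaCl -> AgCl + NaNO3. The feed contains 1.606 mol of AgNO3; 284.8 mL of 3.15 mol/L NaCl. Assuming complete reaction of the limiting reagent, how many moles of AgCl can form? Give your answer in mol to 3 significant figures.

n(AgNO3) = 1.606 mol
n(NaCl) = 3.15 × 284.8/1000 = 0.8971 mol
n/ν for AgNO3 = 1.606/1 = 1.606
n/ν for NaCl = 0.8971/1 = 0.8971
Smallest n/ν is NaCl → limiting reagent.
n(AgCl) = (1/1) × 0.8971 = 0.8971 mol

0.897 mol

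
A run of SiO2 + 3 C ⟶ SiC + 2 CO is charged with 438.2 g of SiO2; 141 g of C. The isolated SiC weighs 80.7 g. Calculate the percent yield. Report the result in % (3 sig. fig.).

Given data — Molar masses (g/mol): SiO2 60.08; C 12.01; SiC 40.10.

n(SiO2) = 438.2 / 60.08 = 7.294 mol
n(C) = 141.0 / 12.01 = 11.74 mol
n/ν for SiO2 = 7.294/1 = 7.294
n/ν for C = 11.74/3 = 3.913
Smallest n/ν is C → limiting reagent.
theoretical n(SiC) = (1/3) × 11.74 = 3.913 mol → 156.9 g
% yield = 80.7 / 156.9 × 100 = 51.43 %

51.4 %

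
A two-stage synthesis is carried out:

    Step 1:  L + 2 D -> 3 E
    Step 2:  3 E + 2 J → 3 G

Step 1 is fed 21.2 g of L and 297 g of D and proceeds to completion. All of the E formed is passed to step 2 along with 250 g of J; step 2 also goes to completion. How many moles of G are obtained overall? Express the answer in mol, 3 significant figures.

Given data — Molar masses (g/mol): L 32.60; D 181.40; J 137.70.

Step 1:
n(L) = 21.20 / 32.60 = 0.6503 mol
n(D) = 297.0 / 181.40 = 1.637 mol
n/ν → L: 0.6503, D: 0.8185; L is limiting.
n(E) produced = (3/1) × 0.6503 = 1.951 mol
Step 2:
n(E) available = 1.951 mol
n(J) = 250.0 / 137.70 = 1.816 mol
n/ν → E: 0.6503, J: 0.9080; E is limiting.
n(G) = (3/3) × 1.951 = 1.951 mol

1.95 mol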